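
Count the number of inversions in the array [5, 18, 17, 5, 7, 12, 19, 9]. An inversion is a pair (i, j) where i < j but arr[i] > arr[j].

Finding inversions in [5, 18, 17, 5, 7, 12, 19, 9]:

(1, 2): arr[1]=18 > arr[2]=17
(1, 3): arr[1]=18 > arr[3]=5
(1, 4): arr[1]=18 > arr[4]=7
(1, 5): arr[1]=18 > arr[5]=12
(1, 7): arr[1]=18 > arr[7]=9
(2, 3): arr[2]=17 > arr[3]=5
(2, 4): arr[2]=17 > arr[4]=7
(2, 5): arr[2]=17 > arr[5]=12
(2, 7): arr[2]=17 > arr[7]=9
(5, 7): arr[5]=12 > arr[7]=9
(6, 7): arr[6]=19 > arr[7]=9

Total inversions: 11

The array has 11 inversion(s): (1,2), (1,3), (1,4), (1,5), (1,7), (2,3), (2,4), (2,5), (2,7), (5,7), (6,7). Each pair (i,j) satisfies i < j and arr[i] > arr[j].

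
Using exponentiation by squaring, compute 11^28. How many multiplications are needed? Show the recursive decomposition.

Computing 11^28 by squaring (build up from 11^1; each line after the first costs one multiplication):

11^1 = 11
11^2 = (11^1)^2 = 11^2 = 121
11^3 = 11 * 11^2 = 11 * 121 = 1331
11^6 = (11^3)^2 = 1331^2 = 1771561
11^7 = 11 * 11^6 = 11 * 1771561 = 19487171
11^14 = (11^7)^2 = 19487171^2 = 379749833583241
11^28 = (11^14)^2 = 379749833583241^2 = 144209936106499234037676064081

Result: 144209936106499234037676064081
Multiplications needed: 6 (6 lines after 11^1)

11^28 = 144209936106499234037676064081. Using exponentiation by squaring, this requires 6 multiplications. The key idea: if the exponent is even, square the half-power; if odd, multiply by the base once.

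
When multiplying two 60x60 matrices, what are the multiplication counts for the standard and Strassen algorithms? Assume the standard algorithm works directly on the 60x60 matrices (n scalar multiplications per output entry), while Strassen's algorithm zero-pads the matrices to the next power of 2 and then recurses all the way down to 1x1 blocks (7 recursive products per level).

Matrix multiplication for 60x60 matrices:

Strassen's algorithm requires power-of-2 dimensions. Pad 60x60 to 64x64 (next power of 2).

Standard algorithm: 60^3 = 216000 multiplications
Strassen's algorithm: 7^(log2(64)) = 7^6 = 117649 multiplications
Savings: 216000 - 117649 = 98351 multiplications

Standard: 216000 multiplications (60^3). Strassen: 117649 multiplications (7^6, after padding to 64x64). Strassen reduces 8 recursive multiplications to 7 at each level.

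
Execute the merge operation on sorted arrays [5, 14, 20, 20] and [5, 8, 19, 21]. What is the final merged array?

Merging process:

Compare 5 vs 5: take 5 from left. Merged: [5]
Compare 14 vs 5: take 5 from right. Merged: [5, 5]
Compare 14 vs 8: take 8 from right. Merged: [5, 5, 8]
Compare 14 vs 19: take 14 from left. Merged: [5, 5, 8, 14]
Compare 20 vs 19: take 19 from right. Merged: [5, 5, 8, 14, 19]
Compare 20 vs 21: take 20 from left. Merged: [5, 5, 8, 14, 19, 20]
Compare 20 vs 21: take 20 from left. Merged: [5, 5, 8, 14, 19, 20, 20]
Append remaining from right: [21]. Merged: [5, 5, 8, 14, 19, 20, 20, 21]

Final merged array: [5, 5, 8, 14, 19, 20, 20, 21]
Total comparisons: 7

The merged array is [5, 5, 8, 14, 19, 20, 20, 21], requiring 7 comparisons. The merge step runs in O(n) time where n is the total number of elements.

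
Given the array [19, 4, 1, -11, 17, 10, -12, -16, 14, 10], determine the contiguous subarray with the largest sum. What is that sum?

Using Kadane's algorithm on [19, 4, 1, -11, 17, 10, -12, -16, 14, 10]:

Scanning through the array:
Position 1 (value 4): max_ending_here = 23, max_so_far = 23
Position 2 (value 1): max_ending_here = 24, max_so_far = 24
Position 3 (value -11): max_ending_here = 13, max_so_far = 24
Position 4 (value 17): max_ending_here = 30, max_so_far = 30
Position 5 (value 10): max_ending_here = 40, max_so_far = 40
Position 6 (value -12): max_ending_here = 28, max_so_far = 40
Position 7 (value -16): max_ending_here = 12, max_so_far = 40
Position 8 (value 14): max_ending_here = 26, max_so_far = 40
Position 9 (value 10): max_ending_here = 36, max_so_far = 40

Maximum subarray: [19, 4, 1, -11, 17, 10]
Maximum sum: 40

The maximum subarray is [19, 4, 1, -11, 17, 10] with sum 40. This subarray runs from index 0 to index 5.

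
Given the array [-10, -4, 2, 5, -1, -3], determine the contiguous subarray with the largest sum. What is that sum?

Using Kadane's algorithm on [-10, -4, 2, 5, -1, -3]:

Scanning through the array:
Position 1 (value -4): max_ending_here = -4, max_so_far = -4
Position 2 (value 2): max_ending_here = 2, max_so_far = 2
Position 3 (value 5): max_ending_here = 7, max_so_far = 7
Position 4 (value -1): max_ending_here = 6, max_so_far = 7
Position 5 (value -3): max_ending_here = 3, max_so_far = 7

Maximum subarray: [2, 5]
Maximum sum: 7

The maximum subarray is [2, 5] with sum 7. This subarray runs from index 2 to index 3.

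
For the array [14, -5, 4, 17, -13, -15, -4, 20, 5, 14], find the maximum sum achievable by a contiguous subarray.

Using Kadane's algorithm on [14, -5, 4, 17, -13, -15, -4, 20, 5, 14]:

Scanning through the array:
Position 1 (value -5): max_ending_here = 9, max_so_far = 14
Position 2 (value 4): max_ending_here = 13, max_so_far = 14
Position 3 (value 17): max_ending_here = 30, max_so_far = 30
Position 4 (value -13): max_ending_here = 17, max_so_far = 30
Position 5 (value -15): max_ending_here = 2, max_so_far = 30
Position 6 (value -4): max_ending_here = -2, max_so_far = 30
Position 7 (value 20): max_ending_here = 20, max_so_far = 30
Position 8 (value 5): max_ending_here = 25, max_so_far = 30
Position 9 (value 14): max_ending_here = 39, max_so_far = 39

Maximum subarray: [20, 5, 14]
Maximum sum: 39

The maximum subarray is [20, 5, 14] with sum 39. This subarray runs from index 7 to index 9.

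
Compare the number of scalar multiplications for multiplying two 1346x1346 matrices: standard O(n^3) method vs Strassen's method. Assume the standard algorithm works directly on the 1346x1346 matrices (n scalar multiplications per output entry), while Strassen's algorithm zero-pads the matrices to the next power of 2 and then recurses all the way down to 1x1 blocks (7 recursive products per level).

Matrix multiplication for 1346x1346 matrices:

Strassen's algorithm requires power-of-2 dimensions. Pad 1346x1346 to 2048x2048 (next power of 2).

Standard algorithm: 1346^3 = 2438569736 multiplications
Strassen's algorithm: 7^(log2(2048)) = 7^11 = 1977326743 multiplications
Savings: 2438569736 - 1977326743 = 461242993 multiplications

Standard: 2438569736 multiplications (1346^3). Strassen: 1977326743 multiplications (7^11, after padding to 2048x2048). Strassen reduces 8 recursive multiplications to 7 at each level.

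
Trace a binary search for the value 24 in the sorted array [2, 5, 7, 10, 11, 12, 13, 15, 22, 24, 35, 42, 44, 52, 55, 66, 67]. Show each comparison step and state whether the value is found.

Binary search for 24 in [2, 5, 7, 10, 11, 12, 13, 15, 22, 24, 35, 42, 44, 52, 55, 66, 67]:

lo=0, hi=16, mid=8, arr[mid]=22 -> 22 < 24, search right half
lo=9, hi=16, mid=12, arr[mid]=44 -> 44 > 24, search left half
lo=9, hi=11, mid=10, arr[mid]=35 -> 35 > 24, search left half
lo=9, hi=9, mid=9, arr[mid]=24 -> Found target at index 9!

Binary search finds 24 at index 9 after 4 comparisons. The search repeatedly halves the search space by comparing with the middle element.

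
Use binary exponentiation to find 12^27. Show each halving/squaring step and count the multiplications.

Computing 12^27 by squaring (build up from 12^1; each line after the first costs one multiplication):

12^1 = 12
12^2 = (12^1)^2 = 12^2 = 144
12^3 = 12 * 12^2 = 12 * 144 = 1728
12^6 = (12^3)^2 = 1728^2 = 2985984
12^12 = (12^6)^2 = 2985984^2 = 8916100448256
12^13 = 12 * 12^12 = 12 * 8916100448256 = 106993205379072
12^26 = (12^13)^2 = 106993205379072^2 = 11447545997288281555215581184
12^27 = 12 * 12^26 = 12 * 11447545997288281555215581184 = 137370551967459378662586974208

Result: 137370551967459378662586974208
Multiplications needed: 7 (7 lines after 12^1)

12^27 = 137370551967459378662586974208. Using exponentiation by squaring, this requires 7 multiplications. The key idea: if the exponent is even, square the half-power; if odd, multiply by the base once.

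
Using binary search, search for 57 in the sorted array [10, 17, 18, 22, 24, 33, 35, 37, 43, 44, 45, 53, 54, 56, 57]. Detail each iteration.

Binary search for 57 in [10, 17, 18, 22, 24, 33, 35, 37, 43, 44, 45, 53, 54, 56, 57]:

lo=0, hi=14, mid=7, arr[mid]=37 -> 37 < 57, search right half
lo=8, hi=14, mid=11, arr[mid]=53 -> 53 < 57, search right half
lo=12, hi=14, mid=13, arr[mid]=56 -> 56 < 57, search right half
lo=14, hi=14, mid=14, arr[mid]=57 -> Found target at index 14!

Binary search finds 57 at index 14 after 4 comparisons. The search repeatedly halves the search space by comparing with the middle element.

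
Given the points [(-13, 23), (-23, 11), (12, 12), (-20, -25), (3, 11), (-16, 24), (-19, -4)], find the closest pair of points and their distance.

Computing all pairwise distances among 7 points:

d((-13, 23), (-23, 11)) = 15.6205
d((-13, 23), (12, 12)) = 27.313
d((-13, 23), (-20, -25)) = 48.5077
d((-13, 23), (3, 11)) = 20.0
d((-13, 23), (-16, 24)) = 3.1623 <-- minimum
d((-13, 23), (-19, -4)) = 27.6586
d((-23, 11), (12, 12)) = 35.0143
d((-23, 11), (-20, -25)) = 36.1248
d((-23, 11), (3, 11)) = 26.0
d((-23, 11), (-16, 24)) = 14.7648
d((-23, 11), (-19, -4)) = 15.5242
d((12, 12), (-20, -25)) = 48.9183
d((12, 12), (3, 11)) = 9.0554
d((12, 12), (-16, 24)) = 30.4631
d((12, 12), (-19, -4)) = 34.8855
d((-20, -25), (3, 11)) = 42.72
d((-20, -25), (-16, 24)) = 49.163
d((-20, -25), (-19, -4)) = 21.0238
d((3, 11), (-16, 24)) = 23.0217
d((3, 11), (-19, -4)) = 26.6271
d((-16, 24), (-19, -4)) = 28.1603

Closest pair: (-13, 23) and (-16, 24) with distance 3.1623

The closest pair is (-13, 23) and (-16, 24) with Euclidean distance 3.1623. For 7 points, brute-force pairwise comparison is shown above. For large n, the divide-and-conquer algorithm (sort by x, recurse on halves, check the dividing strip) achieves O(n log n).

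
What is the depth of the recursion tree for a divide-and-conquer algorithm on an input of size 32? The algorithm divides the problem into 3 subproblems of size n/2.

For divide and conquer with division factor 2:

Problem sizes at each level:
Level 0: 32
Level 1: 16
Level 2: 8
Level 3: 4
Level 4: 2
Level 5: 1

The root is level 0 and the size-1 base case is level 5 (the tree spans levels 0 through 5, i.e. 6 levels counting the root), so the depth is the number of divisions: log_2(32) = 5

The recursion tree depth is log_2(32) = 5. At each level, the problem size is divided by 2, so it takes 5 divisions to reduce to a base case of size 1. The algorithm makes 3 recursive calls at each level.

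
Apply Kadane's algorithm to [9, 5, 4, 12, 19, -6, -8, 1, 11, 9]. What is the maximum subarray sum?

Using Kadane's algorithm on [9, 5, 4, 12, 19, -6, -8, 1, 11, 9]:

Scanning through the array:
Position 1 (value 5): max_ending_here = 14, max_so_far = 14
Position 2 (value 4): max_ending_here = 18, max_so_far = 18
Position 3 (value 12): max_ending_here = 30, max_so_far = 30
Position 4 (value 19): max_ending_here = 49, max_so_far = 49
Position 5 (value -6): max_ending_here = 43, max_so_far = 49
Position 6 (value -8): max_ending_here = 35, max_so_far = 49
Position 7 (value 1): max_ending_here = 36, max_so_far = 49
Position 8 (value 11): max_ending_here = 47, max_so_far = 49
Position 9 (value 9): max_ending_here = 56, max_so_far = 56

Maximum subarray: [9, 5, 4, 12, 19, -6, -8, 1, 11, 9]
Maximum sum: 56

The maximum subarray is [9, 5, 4, 12, 19, -6, -8, 1, 11, 9] with sum 56. This subarray runs from index 0 to index 9.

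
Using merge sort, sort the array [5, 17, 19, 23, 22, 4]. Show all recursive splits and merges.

Merge sort trace:

Split: [5, 17, 19, 23, 22, 4] -> [5, 17, 19] and [23, 22, 4]
  Split: [5, 17, 19] -> [5] and [17, 19]
    Split: [17, 19] -> [17] and [19]
    Merge: [17] + [19] -> [17, 19]
  Merge: [5] + [17, 19] -> [5, 17, 19]
  Split: [23, 22, 4] -> [23] and [22, 4]
    Split: [22, 4] -> [22] and [4]
    Merge: [22] + [4] -> [4, 22]
  Merge: [23] + [4, 22] -> [4, 22, 23]
Merge: [5, 17, 19] + [4, 22, 23] -> [4, 5, 17, 19, 22, 23]

Final sorted array: [4, 5, 17, 19, 22, 23]

The merge sort proceeds by recursively splitting the array and merging sorted halves.
After all merges, the sorted array is [4, 5, 17, 19, 22, 23].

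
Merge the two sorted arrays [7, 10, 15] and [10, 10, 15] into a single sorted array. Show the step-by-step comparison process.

Merging process:

Compare 7 vs 10: take 7 from left. Merged: [7]
Compare 10 vs 10: take 10 from left. Merged: [7, 10]
Compare 15 vs 10: take 10 from right. Merged: [7, 10, 10]
Compare 15 vs 10: take 10 from right. Merged: [7, 10, 10, 10]
Compare 15 vs 15: take 15 from left. Merged: [7, 10, 10, 10, 15]
Append remaining from right: [15]. Merged: [7, 10, 10, 10, 15, 15]

Final merged array: [7, 10, 10, 10, 15, 15]
Total comparisons: 5

The merged array is [7, 10, 10, 10, 15, 15], requiring 5 comparisons. The merge step runs in O(n) time where n is the total number of elements.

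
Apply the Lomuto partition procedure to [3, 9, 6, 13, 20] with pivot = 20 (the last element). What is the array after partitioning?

Lomuto partition with pivot = 20:

Initial array: [3, 9, 6, 13, 20]

arr[0]=3 <= 20: swap with position 0, array becomes [3, 9, 6, 13, 20]
arr[1]=9 <= 20: swap with position 1, array becomes [3, 9, 6, 13, 20]
arr[2]=6 <= 20: swap with position 2, array becomes [3, 9, 6, 13, 20]
arr[3]=13 <= 20: swap with position 3, array becomes [3, 9, 6, 13, 20]

Place pivot at position 4: [3, 9, 6, 13, 20]
Pivot position: 4

After partitioning with pivot 20, the array becomes [3, 9, 6, 13, 20]. The pivot is placed at index 4. All elements to the left of the pivot are <= 20, and all elements to the right are > 20.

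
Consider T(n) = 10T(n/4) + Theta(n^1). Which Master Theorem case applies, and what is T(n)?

Master Theorem for T(n) = 10T(n/4) + O(n^1):

a = 10, b = 4, c = 1
log_b(a) = log_4(10) = 1.6610

Case 1: c = 1 < log_4(10) = 1.6610
T(n) = O(n^(log_4 10))

For T(n) = 10T(n/4) + O(n^1): log_4(10) = 1.6610. This is Case 1 of the Master Theorem (c < log_b(a), work dominated by leaves), giving O(n^(log_4 10)).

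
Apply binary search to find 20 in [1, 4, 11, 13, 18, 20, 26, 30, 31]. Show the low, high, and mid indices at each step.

Binary search for 20 in [1, 4, 11, 13, 18, 20, 26, 30, 31]:

lo=0, hi=8, mid=4, arr[mid]=18 -> 18 < 20, search right half
lo=5, hi=8, mid=6, arr[mid]=26 -> 26 > 20, search left half
lo=5, hi=5, mid=5, arr[mid]=20 -> Found target at index 5!

Binary search finds 20 at index 5 after 3 comparisons. The search repeatedly halves the search space by comparing with the middle element.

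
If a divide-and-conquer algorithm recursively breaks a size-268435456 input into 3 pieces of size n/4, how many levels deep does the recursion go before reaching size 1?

For divide and conquer with division factor 4:

Problem sizes at each level:
Level 0: 268435456
Level 1: 67108864
Level 2: 16777216
Level 3: 4194304
Level 4: 1048576
Level 5: 262144
Level 6: 65536
Level 7: 16384
Level 8: 4096
Level 9: 1024
Level 10: 256
Level 11: 64
Level 12: 16
Level 13: 4
Level 14: 1

The root is level 0 and the size-1 base case is level 14 (the tree spans levels 0 through 14, i.e. 15 levels counting the root), so the depth is the number of divisions: log_4(268435456) = 14

The recursion tree depth is log_4(268435456) = 14. At each level, the problem size is divided by 4, so it takes 14 divisions to reduce to a base case of size 1. The algorithm makes 3 recursive calls at each level.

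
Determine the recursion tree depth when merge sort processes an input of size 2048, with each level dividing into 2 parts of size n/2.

For divide and conquer with division factor 2:

Problem sizes at each level:
Level 0: 2048
Level 1: 1024
Level 2: 512
Level 3: 256
Level 4: 128
Level 5: 64
Level 6: 32
Level 7: 16
Level 8: 8
Level 9: 4
Level 10: 2
Level 11: 1

The root is level 0 and the size-1 base case is level 11 (the tree spans levels 0 through 11, i.e. 12 levels counting the root), so the depth is the number of divisions: log_2(2048) = 11

The recursion tree depth is log_2(2048) = 11. At each level, the problem size is divided by 2, so it takes 11 divisions to reduce to a base case of size 1. The algorithm makes 2 recursive calls at each level.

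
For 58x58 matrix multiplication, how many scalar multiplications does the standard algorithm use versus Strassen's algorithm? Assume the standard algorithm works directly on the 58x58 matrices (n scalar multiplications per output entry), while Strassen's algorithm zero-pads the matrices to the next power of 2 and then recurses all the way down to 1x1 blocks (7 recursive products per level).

Matrix multiplication for 58x58 matrices:

Strassen's algorithm requires power-of-2 dimensions. Pad 58x58 to 64x64 (next power of 2).

Standard algorithm: 58^3 = 195112 multiplications
Strassen's algorithm: 7^(log2(64)) = 7^6 = 117649 multiplications
Savings: 195112 - 117649 = 77463 multiplications

Standard: 195112 multiplications (58^3). Strassen: 117649 multiplications (7^6, after padding to 64x64). Strassen reduces 8 recursive multiplications to 7 at each level.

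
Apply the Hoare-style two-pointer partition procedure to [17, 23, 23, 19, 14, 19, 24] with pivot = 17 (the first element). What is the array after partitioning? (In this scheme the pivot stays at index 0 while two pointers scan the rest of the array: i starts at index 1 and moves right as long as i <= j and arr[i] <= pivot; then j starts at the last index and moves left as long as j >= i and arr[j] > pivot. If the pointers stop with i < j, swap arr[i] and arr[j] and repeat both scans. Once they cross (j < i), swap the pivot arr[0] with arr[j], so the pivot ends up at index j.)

Hoare-style two-pointer partition with pivot = 17:

Initial array: [17, 23, 23, 19, 14, 19, 24]

Pointers start at i = 1, j = 6.
i stops at index 1 (arr[1]=23 > 17), j stops at index 4 (arr[4]=14 <= 17): swap arr[1] and arr[4], array becomes [17, 14, 23, 19, 23, 19, 24]
i ends at 2, j ends at 1: the pointers have crossed (j < i), so scanning stops.

Swap pivot arr[0] with arr[1] to place pivot at position 1: [14, 17, 23, 19, 23, 19, 24]
Pivot position: 1

After partitioning with pivot 17, the array becomes [14, 17, 23, 19, 23, 19, 24]. The pivot is placed at index 1. All elements to the left of the pivot are <= 17, and all elements to the right are > 17.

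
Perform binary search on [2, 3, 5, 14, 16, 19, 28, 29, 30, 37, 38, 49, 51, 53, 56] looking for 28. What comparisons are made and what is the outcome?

Binary search for 28 in [2, 3, 5, 14, 16, 19, 28, 29, 30, 37, 38, 49, 51, 53, 56]:

lo=0, hi=14, mid=7, arr[mid]=29 -> 29 > 28, search left half
lo=0, hi=6, mid=3, arr[mid]=14 -> 14 < 28, search right half
lo=4, hi=6, mid=5, arr[mid]=19 -> 19 < 28, search right half
lo=6, hi=6, mid=6, arr[mid]=28 -> Found target at index 6!

Binary search finds 28 at index 6 after 4 comparisons. The search repeatedly halves the search space by comparing with the middle element.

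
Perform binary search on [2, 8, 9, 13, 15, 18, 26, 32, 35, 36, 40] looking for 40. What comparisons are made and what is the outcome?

Binary search for 40 in [2, 8, 9, 13, 15, 18, 26, 32, 35, 36, 40]:

lo=0, hi=10, mid=5, arr[mid]=18 -> 18 < 40, search right half
lo=6, hi=10, mid=8, arr[mid]=35 -> 35 < 40, search right half
lo=9, hi=10, mid=9, arr[mid]=36 -> 36 < 40, search right half
lo=10, hi=10, mid=10, arr[mid]=40 -> Found target at index 10!

Binary search finds 40 at index 10 after 4 comparisons. The search repeatedly halves the search space by comparing with the middle element.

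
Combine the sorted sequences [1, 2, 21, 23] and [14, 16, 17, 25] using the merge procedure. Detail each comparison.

Merging process:

Compare 1 vs 14: take 1 from left. Merged: [1]
Compare 2 vs 14: take 2 from left. Merged: [1, 2]
Compare 21 vs 14: take 14 from right. Merged: [1, 2, 14]
Compare 21 vs 16: take 16 from right. Merged: [1, 2, 14, 16]
Compare 21 vs 17: take 17 from right. Merged: [1, 2, 14, 16, 17]
Compare 21 vs 25: take 21 from left. Merged: [1, 2, 14, 16, 17, 21]
Compare 23 vs 25: take 23 from left. Merged: [1, 2, 14, 16, 17, 21, 23]
Append remaining from right: [25]. Merged: [1, 2, 14, 16, 17, 21, 23, 25]

Final merged array: [1, 2, 14, 16, 17, 21, 23, 25]
Total comparisons: 7

The merged array is [1, 2, 14, 16, 17, 21, 23, 25], requiring 7 comparisons. The merge step runs in O(n) time where n is the total number of elements.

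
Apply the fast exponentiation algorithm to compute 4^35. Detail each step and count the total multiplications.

Computing 4^35 by squaring (build up from 4^1; each line after the first costs one multiplication):

4^1 = 4
4^2 = (4^1)^2 = 4^2 = 16
4^4 = (4^2)^2 = 16^2 = 256
4^8 = (4^4)^2 = 256^2 = 65536
4^16 = (4^8)^2 = 65536^2 = 4294967296
4^17 = 4 * 4^16 = 4 * 4294967296 = 17179869184
4^34 = (4^17)^2 = 17179869184^2 = 295147905179352825856
4^35 = 4 * 4^34 = 4 * 295147905179352825856 = 1180591620717411303424

Result: 1180591620717411303424
Multiplications needed: 7 (7 lines after 4^1)

4^35 = 1180591620717411303424. Using exponentiation by squaring, this requires 7 multiplications. The key idea: if the exponent is even, square the half-power; if odd, multiply by the base once.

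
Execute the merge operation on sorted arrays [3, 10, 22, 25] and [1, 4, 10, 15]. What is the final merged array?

Merging process:

Compare 3 vs 1: take 1 from right. Merged: [1]
Compare 3 vs 4: take 3 from left. Merged: [1, 3]
Compare 10 vs 4: take 4 from right. Merged: [1, 3, 4]
Compare 10 vs 10: take 10 from left. Merged: [1, 3, 4, 10]
Compare 22 vs 10: take 10 from right. Merged: [1, 3, 4, 10, 10]
Compare 22 vs 15: take 15 from right. Merged: [1, 3, 4, 10, 10, 15]
Append remaining from left: [22, 25]. Merged: [1, 3, 4, 10, 10, 15, 22, 25]

Final merged array: [1, 3, 4, 10, 10, 15, 22, 25]
Total comparisons: 6

The merged array is [1, 3, 4, 10, 10, 15, 22, 25], requiring 6 comparisons. The merge step runs in O(n) time where n is the total number of elements.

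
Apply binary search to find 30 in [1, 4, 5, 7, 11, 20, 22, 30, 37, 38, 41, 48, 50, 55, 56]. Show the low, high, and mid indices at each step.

Binary search for 30 in [1, 4, 5, 7, 11, 20, 22, 30, 37, 38, 41, 48, 50, 55, 56]:

lo=0, hi=14, mid=7, arr[mid]=30 -> Found target at index 7!

Binary search finds 30 at index 7 after 1 comparisons. The search repeatedly halves the search space by comparing with the middle element.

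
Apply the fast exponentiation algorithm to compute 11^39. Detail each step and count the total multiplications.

Computing 11^39 by squaring (build up from 11^1; each line after the first costs one multiplication):

11^1 = 11
11^2 = (11^1)^2 = 11^2 = 121
11^4 = (11^2)^2 = 121^2 = 14641
11^8 = (11^4)^2 = 14641^2 = 214358881
11^9 = 11 * 11^8 = 11 * 214358881 = 2357947691
11^18 = (11^9)^2 = 2357947691^2 = 5559917313492231481
11^19 = 11 * 11^18 = 11 * 5559917313492231481 = 61159090448414546291
11^38 = (11^19)^2 = 61159090448414546291^2 = 3740434344477351388916475705363381856681
11^39 = 11 * 11^38 = 11 * 3740434344477351388916475705363381856681 = 41144777789250865278081232758997200423491

Result: 41144777789250865278081232758997200423491
Multiplications needed: 8 (8 lines after 11^1)

11^39 = 41144777789250865278081232758997200423491. Using exponentiation by squaring, this requires 8 multiplications. The key idea: if the exponent is even, square the half-power; if odd, multiply by the base once.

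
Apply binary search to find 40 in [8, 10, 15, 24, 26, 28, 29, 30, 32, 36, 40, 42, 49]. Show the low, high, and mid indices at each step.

Binary search for 40 in [8, 10, 15, 24, 26, 28, 29, 30, 32, 36, 40, 42, 49]:

lo=0, hi=12, mid=6, arr[mid]=29 -> 29 < 40, search right half
lo=7, hi=12, mid=9, arr[mid]=36 -> 36 < 40, search right half
lo=10, hi=12, mid=11, arr[mid]=42 -> 42 > 40, search left half
lo=10, hi=10, mid=10, arr[mid]=40 -> Found target at index 10!

Binary search finds 40 at index 10 after 4 comparisons. The search repeatedly halves the search space by comparing with the middle element.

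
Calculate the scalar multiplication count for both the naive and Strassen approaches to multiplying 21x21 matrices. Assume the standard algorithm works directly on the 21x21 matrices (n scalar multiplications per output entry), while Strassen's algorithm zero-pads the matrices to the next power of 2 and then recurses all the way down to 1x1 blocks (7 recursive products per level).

Matrix multiplication for 21x21 matrices:

Strassen's algorithm requires power-of-2 dimensions. Pad 21x21 to 32x32 (next power of 2).

Standard algorithm: 21^3 = 9261 multiplications
Strassen's algorithm: 7^(log2(32)) = 7^5 = 16807 multiplications
Difference: 9261 - 16807 = -7546 (Strassen uses MORE here due to padding overhead — for small or just-over-power-of-2 n, padding can outweigh the per-level savings)

Standard: 9261 multiplications (21^3). Strassen: 16807 multiplications (7^5, after padding to 32x32). Strassen reduces 8 recursive multiplications to 7 at each level.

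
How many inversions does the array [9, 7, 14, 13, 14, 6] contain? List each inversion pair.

Finding inversions in [9, 7, 14, 13, 14, 6]:

(0, 1): arr[0]=9 > arr[1]=7
(0, 5): arr[0]=9 > arr[5]=6
(1, 5): arr[1]=7 > arr[5]=6
(2, 3): arr[2]=14 > arr[3]=13
(2, 5): arr[2]=14 > arr[5]=6
(3, 5): arr[3]=13 > arr[5]=6
(4, 5): arr[4]=14 > arr[5]=6

Total inversions: 7

The array has 7 inversion(s): (0,1), (0,5), (1,5), (2,3), (2,5), (3,5), (4,5). Each pair (i,j) satisfies i < j and arr[i] > arr[j].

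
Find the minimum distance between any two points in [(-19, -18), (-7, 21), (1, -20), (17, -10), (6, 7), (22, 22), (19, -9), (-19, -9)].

Computing all pairwise distances among 8 points:

d((-19, -18), (-7, 21)) = 40.8044
d((-19, -18), (1, -20)) = 20.0998
d((-19, -18), (17, -10)) = 36.8782
d((-19, -18), (6, 7)) = 35.3553
d((-19, -18), (22, 22)) = 57.28
d((-19, -18), (19, -9)) = 39.0512
d((-19, -18), (-19, -9)) = 9.0
d((-7, 21), (1, -20)) = 41.7732
d((-7, 21), (17, -10)) = 39.2046
d((-7, 21), (6, 7)) = 19.105
d((-7, 21), (22, 22)) = 29.0172
d((-7, 21), (19, -9)) = 39.6989
d((-7, 21), (-19, -9)) = 32.311
d((1, -20), (17, -10)) = 18.868
d((1, -20), (6, 7)) = 27.4591
d((1, -20), (22, 22)) = 46.9574
d((1, -20), (19, -9)) = 21.095
d((1, -20), (-19, -9)) = 22.8254
d((17, -10), (6, 7)) = 20.2485
d((17, -10), (22, 22)) = 32.3883
d((17, -10), (19, -9)) = 2.2361 <-- minimum
d((17, -10), (-19, -9)) = 36.0139
d((6, 7), (22, 22)) = 21.9317
d((6, 7), (19, -9)) = 20.6155
d((6, 7), (-19, -9)) = 29.6816
d((22, 22), (19, -9)) = 31.1448
d((22, 22), (-19, -9)) = 51.4004
d((19, -9), (-19, -9)) = 38.0

Closest pair: (17, -10) and (19, -9) with distance 2.2361

The closest pair is (17, -10) and (19, -9) with Euclidean distance 2.2361. For 8 points, brute-force pairwise comparison is shown above. For large n, the divide-and-conquer algorithm (sort by x, recurse on halves, check the dividing strip) achieves O(n log n).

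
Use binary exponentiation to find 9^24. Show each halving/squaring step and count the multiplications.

Computing 9^24 by squaring (build up from 9^1; each line after the first costs one multiplication):

9^1 = 9
9^2 = (9^1)^2 = 9^2 = 81
9^3 = 9 * 9^2 = 9 * 81 = 729
9^6 = (9^3)^2 = 729^2 = 531441
9^12 = (9^6)^2 = 531441^2 = 282429536481
9^24 = (9^12)^2 = 282429536481^2 = 79766443076872509863361

Result: 79766443076872509863361
Multiplications needed: 5 (5 lines after 9^1)

9^24 = 79766443076872509863361. Using exponentiation by squaring, this requires 5 multiplications. The key idea: if the exponent is even, square the half-power; if odd, multiply by the base once.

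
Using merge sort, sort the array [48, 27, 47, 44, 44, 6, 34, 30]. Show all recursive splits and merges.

Merge sort trace:

Split: [48, 27, 47, 44, 44, 6, 34, 30] -> [48, 27, 47, 44] and [44, 6, 34, 30]
  Split: [48, 27, 47, 44] -> [48, 27] and [47, 44]
    Split: [48, 27] -> [48] and [27]
    Merge: [48] + [27] -> [27, 48]
    Split: [47, 44] -> [47] and [44]
    Merge: [47] + [44] -> [44, 47]
  Merge: [27, 48] + [44, 47] -> [27, 44, 47, 48]
  Split: [44, 6, 34, 30] -> [44, 6] and [34, 30]
    Split: [44, 6] -> [44] and [6]
    Merge: [44] + [6] -> [6, 44]
    Split: [34, 30] -> [34] and [30]
    Merge: [34] + [30] -> [30, 34]
  Merge: [6, 44] + [30, 34] -> [6, 30, 34, 44]
Merge: [27, 44, 47, 48] + [6, 30, 34, 44] -> [6, 27, 30, 34, 44, 44, 47, 48]

Final sorted array: [6, 27, 30, 34, 44, 44, 47, 48]

The merge sort proceeds by recursively splitting the array and merging sorted halves.
After all merges, the sorted array is [6, 27, 30, 34, 44, 44, 47, 48].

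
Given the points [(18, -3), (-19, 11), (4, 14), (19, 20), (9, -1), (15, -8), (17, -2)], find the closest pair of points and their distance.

Computing all pairwise distances among 7 points:

d((18, -3), (-19, 11)) = 39.5601
d((18, -3), (4, 14)) = 22.0227
d((18, -3), (19, 20)) = 23.0217
d((18, -3), (9, -1)) = 9.2195
d((18, -3), (15, -8)) = 5.831
d((18, -3), (17, -2)) = 1.4142 <-- minimum
d((-19, 11), (4, 14)) = 23.1948
d((-19, 11), (19, 20)) = 39.0512
d((-19, 11), (9, -1)) = 30.4631
d((-19, 11), (15, -8)) = 38.9487
d((-19, 11), (17, -2)) = 38.2753
d((4, 14), (19, 20)) = 16.1555
d((4, 14), (9, -1)) = 15.8114
d((4, 14), (15, -8)) = 24.5967
d((4, 14), (17, -2)) = 20.6155
d((19, 20), (9, -1)) = 23.2594
d((19, 20), (15, -8)) = 28.2843
d((19, 20), (17, -2)) = 22.0907
d((9, -1), (15, -8)) = 9.2195
d((9, -1), (17, -2)) = 8.0623
d((15, -8), (17, -2)) = 6.3246

Closest pair: (18, -3) and (17, -2) with distance 1.4142

The closest pair is (18, -3) and (17, -2) with Euclidean distance 1.4142. For 7 points, brute-force pairwise comparison is shown above. For large n, the divide-and-conquer algorithm (sort by x, recurse on halves, check the dividing strip) achieves O(n log n).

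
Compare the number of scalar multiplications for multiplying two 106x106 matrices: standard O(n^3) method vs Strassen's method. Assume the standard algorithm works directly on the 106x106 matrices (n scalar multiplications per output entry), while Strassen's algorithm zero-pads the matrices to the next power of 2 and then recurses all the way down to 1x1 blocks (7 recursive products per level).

Matrix multiplication for 106x106 matrices:

Strassen's algorithm requires power-of-2 dimensions. Pad 106x106 to 128x128 (next power of 2).

Standard algorithm: 106^3 = 1191016 multiplications
Strassen's algorithm: 7^(log2(128)) = 7^7 = 823543 multiplications
Savings: 1191016 - 823543 = 367473 multiplications

Standard: 1191016 multiplications (106^3). Strassen: 823543 multiplications (7^7, after padding to 128x128). Strassen reduces 8 recursive multiplications to 7 at each level.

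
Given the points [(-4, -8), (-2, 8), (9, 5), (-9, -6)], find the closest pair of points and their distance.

Computing all pairwise distances among 4 points:

d((-4, -8), (-2, 8)) = 16.1245
d((-4, -8), (9, 5)) = 18.3848
d((-4, -8), (-9, -6)) = 5.3852 <-- minimum
d((-2, 8), (9, 5)) = 11.4018
d((-2, 8), (-9, -6)) = 15.6525
d((9, 5), (-9, -6)) = 21.095

Closest pair: (-4, -8) and (-9, -6) with distance 5.3852

The closest pair is (-4, -8) and (-9, -6) with Euclidean distance 5.3852. For 4 points, brute-force pairwise comparison is shown above. For large n, the divide-and-conquer algorithm (sort by x, recurse on halves, check the dividing strip) achieves O(n log n).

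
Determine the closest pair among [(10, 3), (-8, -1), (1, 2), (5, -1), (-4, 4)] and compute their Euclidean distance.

Computing all pairwise distances among 5 points:

d((10, 3), (-8, -1)) = 18.4391
d((10, 3), (1, 2)) = 9.0554
d((10, 3), (5, -1)) = 6.4031
d((10, 3), (-4, 4)) = 14.0357
d((-8, -1), (1, 2)) = 9.4868
d((-8, -1), (5, -1)) = 13.0
d((-8, -1), (-4, 4)) = 6.4031
d((1, 2), (5, -1)) = 5.0 <-- minimum
d((1, 2), (-4, 4)) = 5.3852
d((5, -1), (-4, 4)) = 10.2956

Closest pair: (1, 2) and (5, -1) with distance 5.0

The closest pair is (1, 2) and (5, -1) with Euclidean distance 5.0. For 5 points, brute-force pairwise comparison is shown above. For large n, the divide-and-conquer algorithm (sort by x, recurse on halves, check the dividing strip) achieves O(n log n).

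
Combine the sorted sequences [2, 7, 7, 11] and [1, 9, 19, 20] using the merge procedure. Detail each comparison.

Merging process:

Compare 2 vs 1: take 1 from right. Merged: [1]
Compare 2 vs 9: take 2 from left. Merged: [1, 2]
Compare 7 vs 9: take 7 from left. Merged: [1, 2, 7]
Compare 7 vs 9: take 7 from left. Merged: [1, 2, 7, 7]
Compare 11 vs 9: take 9 from right. Merged: [1, 2, 7, 7, 9]
Compare 11 vs 19: take 11 from left. Merged: [1, 2, 7, 7, 9, 11]
Append remaining from right: [19, 20]. Merged: [1, 2, 7, 7, 9, 11, 19, 20]

Final merged array: [1, 2, 7, 7, 9, 11, 19, 20]
Total comparisons: 6

The merged array is [1, 2, 7, 7, 9, 11, 19, 20], requiring 6 comparisons. The merge step runs in O(n) time where n is the total number of elements.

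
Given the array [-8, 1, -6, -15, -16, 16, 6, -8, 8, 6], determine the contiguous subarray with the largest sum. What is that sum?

Using Kadane's algorithm on [-8, 1, -6, -15, -16, 16, 6, -8, 8, 6]:

Scanning through the array:
Position 1 (value 1): max_ending_here = 1, max_so_far = 1
Position 2 (value -6): max_ending_here = -5, max_so_far = 1
Position 3 (value -15): max_ending_here = -15, max_so_far = 1
Position 4 (value -16): max_ending_here = -16, max_so_far = 1
Position 5 (value 16): max_ending_here = 16, max_so_far = 16
Position 6 (value 6): max_ending_here = 22, max_so_far = 22
Position 7 (value -8): max_ending_here = 14, max_so_far = 22
Position 8 (value 8): max_ending_here = 22, max_so_far = 22
Position 9 (value 6): max_ending_here = 28, max_so_far = 28

Maximum subarray: [16, 6, -8, 8, 6]
Maximum sum: 28

The maximum subarray is [16, 6, -8, 8, 6] with sum 28. This subarray runs from index 5 to index 9.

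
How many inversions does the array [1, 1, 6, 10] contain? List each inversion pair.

Finding inversions in [1, 1, 6, 10]:


Total inversions: 0

The array has 0 inversions. It is already sorted.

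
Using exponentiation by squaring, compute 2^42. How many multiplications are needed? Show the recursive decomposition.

Computing 2^42 by squaring (build up from 2^1; each line after the first costs one multiplication):

2^1 = 2
2^2 = (2^1)^2 = 2^2 = 4
2^4 = (2^2)^2 = 4^2 = 16
2^5 = 2 * 2^4 = 2 * 16 = 32
2^10 = (2^5)^2 = 32^2 = 1024
2^20 = (2^10)^2 = 1024^2 = 1048576
2^21 = 2 * 2^20 = 2 * 1048576 = 2097152
2^42 = (2^21)^2 = 2097152^2 = 4398046511104

Result: 4398046511104
Multiplications needed: 7 (7 lines after 2^1)

2^42 = 4398046511104. Using exponentiation by squaring, this requires 7 multiplications. The key idea: if the exponent is even, square the half-power; if odd, multiply by the base once.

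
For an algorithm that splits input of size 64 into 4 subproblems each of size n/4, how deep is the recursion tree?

For divide and conquer with division factor 4:

Problem sizes at each level:
Level 0: 64
Level 1: 16
Level 2: 4
Level 3: 1

The root is level 0 and the size-1 base case is level 3 (the tree spans levels 0 through 3, i.e. 4 levels counting the root), so the depth is the number of divisions: log_4(64) = 3

The recursion tree depth is log_4(64) = 3. At each level, the problem size is divided by 4, so it takes 3 divisions to reduce to a base case of size 1. The algorithm makes 4 recursive calls at each level.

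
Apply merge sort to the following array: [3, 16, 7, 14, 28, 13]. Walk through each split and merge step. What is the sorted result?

Merge sort trace:

Split: [3, 16, 7, 14, 28, 13] -> [3, 16, 7] and [14, 28, 13]
  Split: [3, 16, 7] -> [3] and [16, 7]
    Split: [16, 7] -> [16] and [7]
    Merge: [16] + [7] -> [7, 16]
  Merge: [3] + [7, 16] -> [3, 7, 16]
  Split: [14, 28, 13] -> [14] and [28, 13]
    Split: [28, 13] -> [28] and [13]
    Merge: [28] + [13] -> [13, 28]
  Merge: [14] + [13, 28] -> [13, 14, 28]
Merge: [3, 7, 16] + [13, 14, 28] -> [3, 7, 13, 14, 16, 28]

Final sorted array: [3, 7, 13, 14, 16, 28]

The merge sort proceeds by recursively splitting the array and merging sorted halves.
After all merges, the sorted array is [3, 7, 13, 14, 16, 28].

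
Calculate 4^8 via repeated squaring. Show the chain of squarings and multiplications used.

Computing 4^8 by squaring (build up from 4^1; each line after the first costs one multiplication):

4^1 = 4
4^2 = (4^1)^2 = 4^2 = 16
4^4 = (4^2)^2 = 16^2 = 256
4^8 = (4^4)^2 = 256^2 = 65536

Result: 65536
Multiplications needed: 3 (3 lines after 4^1)

4^8 = 65536. Using exponentiation by squaring, this requires 3 multiplications. The key idea: if the exponent is even, square the half-power; if odd, multiply by the base once.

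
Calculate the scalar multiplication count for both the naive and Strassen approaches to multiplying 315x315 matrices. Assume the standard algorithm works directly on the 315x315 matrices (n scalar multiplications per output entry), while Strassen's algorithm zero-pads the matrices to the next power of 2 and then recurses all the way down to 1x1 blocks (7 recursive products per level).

Matrix multiplication for 315x315 matrices:

Strassen's algorithm requires power-of-2 dimensions. Pad 315x315 to 512x512 (next power of 2).

Standard algorithm: 315^3 = 31255875 multiplications
Strassen's algorithm: 7^(log2(512)) = 7^9 = 40353607 multiplications
Difference: 31255875 - 40353607 = -9097732 (Strassen uses MORE here due to padding overhead — for small or just-over-power-of-2 n, padding can outweigh the per-level savings)

Standard: 31255875 multiplications (315^3). Strassen: 40353607 multiplications (7^9, after padding to 512x512). Strassen reduces 8 recursive multiplications to 7 at each level.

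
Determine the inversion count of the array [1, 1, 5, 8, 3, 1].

Finding inversions in [1, 1, 5, 8, 3, 1]:

(2, 4): arr[2]=5 > arr[4]=3
(2, 5): arr[2]=5 > arr[5]=1
(3, 4): arr[3]=8 > arr[4]=3
(3, 5): arr[3]=8 > arr[5]=1
(4, 5): arr[4]=3 > arr[5]=1

Total inversions: 5

The array has 5 inversion(s): (2,4), (2,5), (3,4), (3,5), (4,5). Each pair (i,j) satisfies i < j and arr[i] > arr[j].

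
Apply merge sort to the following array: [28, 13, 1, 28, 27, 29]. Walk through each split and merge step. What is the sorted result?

Merge sort trace:

Split: [28, 13, 1, 28, 27, 29] -> [28, 13, 1] and [28, 27, 29]
  Split: [28, 13, 1] -> [28] and [13, 1]
    Split: [13, 1] -> [13] and [1]
    Merge: [13] + [1] -> [1, 13]
  Merge: [28] + [1, 13] -> [1, 13, 28]
  Split: [28, 27, 29] -> [28] and [27, 29]
    Split: [27, 29] -> [27] and [29]
    Merge: [27] + [29] -> [27, 29]
  Merge: [28] + [27, 29] -> [27, 28, 29]
Merge: [1, 13, 28] + [27, 28, 29] -> [1, 13, 27, 28, 28, 29]

Final sorted array: [1, 13, 27, 28, 28, 29]

The merge sort proceeds by recursively splitting the array and merging sorted halves.
After all merges, the sorted array is [1, 13, 27, 28, 28, 29].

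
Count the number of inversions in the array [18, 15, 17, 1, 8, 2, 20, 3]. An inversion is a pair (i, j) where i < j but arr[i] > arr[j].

Finding inversions in [18, 15, 17, 1, 8, 2, 20, 3]:

(0, 1): arr[0]=18 > arr[1]=15
(0, 2): arr[0]=18 > arr[2]=17
(0, 3): arr[0]=18 > arr[3]=1
(0, 4): arr[0]=18 > arr[4]=8
(0, 5): arr[0]=18 > arr[5]=2
(0, 7): arr[0]=18 > arr[7]=3
(1, 3): arr[1]=15 > arr[3]=1
(1, 4): arr[1]=15 > arr[4]=8
(1, 5): arr[1]=15 > arr[5]=2
(1, 7): arr[1]=15 > arr[7]=3
(2, 3): arr[2]=17 > arr[3]=1
(2, 4): arr[2]=17 > arr[4]=8
(2, 5): arr[2]=17 > arr[5]=2
(2, 7): arr[2]=17 > arr[7]=3
(4, 5): arr[4]=8 > arr[5]=2
(4, 7): arr[4]=8 > arr[7]=3
(6, 7): arr[6]=20 > arr[7]=3

Total inversions: 17

The array has 17 inversion(s): (0,1), (0,2), (0,3), (0,4), (0,5), (0,7), (1,3), (1,4), (1,5), (1,7), (2,3), (2,4), (2,5), (2,7), (4,5), (4,7), (6,7). Each pair (i,j) satisfies i < j and arr[i] > arr[j].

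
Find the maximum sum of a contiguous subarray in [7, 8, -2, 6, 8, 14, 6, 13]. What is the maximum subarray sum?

Using Kadane's algorithm on [7, 8, -2, 6, 8, 14, 6, 13]:

Scanning through the array:
Position 1 (value 8): max_ending_here = 15, max_so_far = 15
Position 2 (value -2): max_ending_here = 13, max_so_far = 15
Position 3 (value 6): max_ending_here = 19, max_so_far = 19
Position 4 (value 8): max_ending_here = 27, max_so_far = 27
Position 5 (value 14): max_ending_here = 41, max_so_far = 41
Position 6 (value 6): max_ending_here = 47, max_so_far = 47
Position 7 (value 13): max_ending_here = 60, max_so_far = 60

Maximum subarray: [7, 8, -2, 6, 8, 14, 6, 13]
Maximum sum: 60

The maximum subarray is [7, 8, -2, 6, 8, 14, 6, 13] with sum 60. This subarray runs from index 0 to index 7.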